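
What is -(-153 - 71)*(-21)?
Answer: -4704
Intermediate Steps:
-(-153 - 71)*(-21) = -(-224)*(-21) = -1*4704 = -4704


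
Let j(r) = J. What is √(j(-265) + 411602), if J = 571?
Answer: 3*√45797 ≈ 642.01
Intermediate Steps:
j(r) = 571
√(j(-265) + 411602) = √(571 + 411602) = √412173 = 3*√45797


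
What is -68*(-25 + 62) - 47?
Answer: -2563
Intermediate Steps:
-68*(-25 + 62) - 47 = -68*37 - 47 = -2516 - 47 = -2563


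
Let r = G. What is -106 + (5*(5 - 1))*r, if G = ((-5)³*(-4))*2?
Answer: 19894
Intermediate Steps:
G = 1000 (G = -125*(-4)*2 = 500*2 = 1000)
r = 1000
-106 + (5*(5 - 1))*r = -106 + (5*(5 - 1))*1000 = -106 + (5*4)*1000 = -106 + 20*1000 = -106 + 20000 = 19894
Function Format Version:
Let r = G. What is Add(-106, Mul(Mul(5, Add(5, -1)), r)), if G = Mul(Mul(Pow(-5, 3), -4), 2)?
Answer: 19894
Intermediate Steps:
G = 1000 (G = Mul(Mul(-125, -4), 2) = Mul(500, 2) = 1000)
r = 1000
Add(-106, Mul(Mul(5, Add(5, -1)), r)) = Add(-106, Mul(Mul(5, Add(5, -1)), 1000)) = Add(-106, Mul(Mul(5, 4), 1000)) = Add(-106, Mul(20, 1000)) = Add(-106, 20000) = 19894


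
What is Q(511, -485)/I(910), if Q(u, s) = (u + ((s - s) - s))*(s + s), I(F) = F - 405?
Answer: -193224/101 ≈ -1913.1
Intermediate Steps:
I(F) = -405 + F
Q(u, s) = 2*s*(u - s) (Q(u, s) = (u + (0 - s))*(2*s) = (u - s)*(2*s) = 2*s*(u - s))
Q(511, -485)/I(910) = (2*(-485)*(511 - 1*(-485)))/(-405 + 910) = (2*(-485)*(511 + 485))/505 = (2*(-485)*996)*(1/505) = -966120*1/505 = -193224/101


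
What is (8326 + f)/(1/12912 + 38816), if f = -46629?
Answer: -494568336/501192193 ≈ -0.98678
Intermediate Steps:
(8326 + f)/(1/12912 + 38816) = (8326 - 46629)/(1/12912 + 38816) = -38303/(1/12912 + 38816) = -38303/501192193/12912 = -38303*12912/501192193 = -494568336/501192193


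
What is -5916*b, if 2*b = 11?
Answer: -32538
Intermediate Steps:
b = 11/2 (b = (½)*11 = 11/2 ≈ 5.5000)
-5916*b = -5916*11/2 = -32538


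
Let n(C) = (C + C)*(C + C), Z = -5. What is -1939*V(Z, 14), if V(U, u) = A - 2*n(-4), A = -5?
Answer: 257887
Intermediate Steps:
n(C) = 4*C² (n(C) = (2*C)*(2*C) = 4*C²)
V(U, u) = -133 (V(U, u) = -5 - 8*(-4)² = -5 - 8*16 = -5 - 2*64 = -5 - 128 = -133)
-1939*V(Z, 14) = -1939*(-133) = 257887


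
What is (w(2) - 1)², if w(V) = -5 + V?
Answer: 16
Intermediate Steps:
(w(2) - 1)² = ((-5 + 2) - 1)² = (-3 - 1)² = (-4)² = 16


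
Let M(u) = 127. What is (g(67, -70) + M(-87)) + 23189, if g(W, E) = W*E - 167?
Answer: 18459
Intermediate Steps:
g(W, E) = -167 + E*W (g(W, E) = E*W - 167 = -167 + E*W)
(g(67, -70) + M(-87)) + 23189 = ((-167 - 70*67) + 127) + 23189 = ((-167 - 4690) + 127) + 23189 = (-4857 + 127) + 23189 = -4730 + 23189 = 18459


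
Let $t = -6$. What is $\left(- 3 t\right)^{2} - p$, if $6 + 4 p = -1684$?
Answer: $\frac{1493}{2} \approx 746.5$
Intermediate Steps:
$p = - \frac{845}{2}$ ($p = - \frac{3}{2} + \frac{1}{4} \left(-1684\right) = - \frac{3}{2} - 421 = - \frac{845}{2} \approx -422.5$)
$\left(- 3 t\right)^{2} - p = \left(\left(-3\right) \left(-6\right)\right)^{2} - - \frac{845}{2} = 18^{2} + \frac{845}{2} = 324 + \frac{845}{2} = \frac{1493}{2}$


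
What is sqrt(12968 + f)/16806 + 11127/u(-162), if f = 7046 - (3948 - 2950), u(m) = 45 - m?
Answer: 3709/69 + sqrt(4754)/8403 ≈ 53.762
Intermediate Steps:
f = 6048 (f = 7046 - 1*998 = 7046 - 998 = 6048)
sqrt(12968 + f)/16806 + 11127/u(-162) = sqrt(12968 + 6048)/16806 + 11127/(45 - 1*(-162)) = sqrt(19016)*(1/16806) + 11127/(45 + 162) = (2*sqrt(4754))*(1/16806) + 11127/207 = sqrt(4754)/8403 + 11127*(1/207) = sqrt(4754)/8403 + 3709/69 = 3709/69 + sqrt(4754)/8403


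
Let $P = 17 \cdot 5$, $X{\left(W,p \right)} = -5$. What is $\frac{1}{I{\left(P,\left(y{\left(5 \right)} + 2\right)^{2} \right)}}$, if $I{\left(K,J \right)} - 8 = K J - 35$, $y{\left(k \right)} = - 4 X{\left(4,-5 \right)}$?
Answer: $\frac{1}{41113} \approx 2.4323 \cdot 10^{-5}$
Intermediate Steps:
$P = 85$
$y{\left(k \right)} = 20$ ($y{\left(k \right)} = \left(-4\right) \left(-5\right) = 20$)
$I{\left(K,J \right)} = -27 + J K$ ($I{\left(K,J \right)} = 8 + \left(K J - 35\right) = 8 + \left(J K - 35\right) = 8 + \left(-35 + J K\right) = -27 + J K$)
$\frac{1}{I{\left(P,\left(y{\left(5 \right)} + 2\right)^{2} \right)}} = \frac{1}{-27 + \left(20 + 2\right)^{2} \cdot 85} = \frac{1}{-27 + 22^{2} \cdot 85} = \frac{1}{-27 + 484 \cdot 85} = \frac{1}{-27 + 41140} = \frac{1}{41113}$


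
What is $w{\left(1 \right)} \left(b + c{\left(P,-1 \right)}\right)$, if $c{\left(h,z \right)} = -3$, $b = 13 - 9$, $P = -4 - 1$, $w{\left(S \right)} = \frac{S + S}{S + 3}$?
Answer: $\frac{1}{2} \approx 0.5$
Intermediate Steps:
$w{\left(S \right)} = \frac{2 S}{3 + S}$
$P = -5$ ($P = -4 - 1 = -5$)
$b = 4$ ($b = 13 - 9 = 4$)
$w{\left(1 \right)} \left(b + c{\left(P,-1 \right)}\right) = 2 \cdot 1 \frac{1}{3 + 1} \left(4 - 3\right) = 2 \cdot 1 \cdot \frac{1}{4} \cdot 1 = \frac{1}{2} \cdot 1 = \frac{1}{2}$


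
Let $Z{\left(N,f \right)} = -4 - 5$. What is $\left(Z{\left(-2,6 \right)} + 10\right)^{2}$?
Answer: $1$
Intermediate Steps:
$Z{\left(N,f \right)} = -9$
$\left(Z{\left(-2,6 \right)} + 10\right)^{2} = \left(-9 + 10\right)^{2} = 1^{2} = 1$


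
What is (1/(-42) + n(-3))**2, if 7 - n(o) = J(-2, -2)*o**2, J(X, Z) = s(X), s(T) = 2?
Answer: 214369/1764 ≈ 121.52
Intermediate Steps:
J(X, Z) = 2
n(o) = 7 - 2*o**2
(1/(-42) + n(-3))**2 = (1/(-42) + (7 - 2*(-3)**2))**2 = (-1/42 + (7 - 2*9))**2 = (-1/42 + (7 - 18))**2 = (-1/42 - 11)**2 = (-463/42)**2 = 214369/1764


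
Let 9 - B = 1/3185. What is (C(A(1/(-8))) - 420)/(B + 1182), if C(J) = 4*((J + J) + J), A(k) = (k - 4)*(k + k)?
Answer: -10386285/30346672 ≈ -0.34225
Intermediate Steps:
A(k) = 2*k*(-4 + k) (A(k) = (-4 + k)*(2*k) = 2*k*(-4 + k))
C(J) = 12*J (C(J) = 4*(2*J + J) = 4*(3*J) = 12*J)
B = 28664/3185 (B = 9 - 1/3185 = 28664/3185 ≈ 8.9997)
(C(A(1/(-8))) - 420)/(B + 1182) = (12*(2*(-4 + 1/(-8))/(-8)) - 420)/(28664/3185 + 1182) = (12*(2*(-1/8)*(-4 - 1/8)) - 420)/(3793334/3185) = (12*(2*(-1/8)*(-33/8)) - 420)*(3185/3793334) = (12*(33/32) - 420)*(3185/3793334) = (99/8 - 420)*(3185/3793334) = -3261/8*3185/3793334 = -10386285/30346672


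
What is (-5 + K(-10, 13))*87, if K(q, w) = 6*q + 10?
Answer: -4785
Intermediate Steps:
K(q, w) = 10 + 6*q
(-5 + K(-10, 13))*87 = (-5 + (10 + 6*(-10)))*87 = (-5 + (10 - 60))*87 = (-5 - 50)*87 = -55*87 = -4785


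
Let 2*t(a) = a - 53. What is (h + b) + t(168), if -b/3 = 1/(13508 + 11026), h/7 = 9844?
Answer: 281999929/4089 ≈ 68966.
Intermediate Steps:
t(a) = -53/2 + a/2 (t(a) = (a - 53)/2 = (-53 + a)/2 = -53/2 + a/2)
h = 68908 (h = 7*9844 = 68908)
b = -1/8178 (b = -3/(13508 + 11026) = -3/24534 = -3*1/24534 = -1/8178 ≈ -0.00012228)
(h + b) + t(168) = (68908 - 1/8178) + (-53/2 + (1/2)*168) = 563529623/8178 + (-53/2 + 84) = 563529623/8178 + 115/2 = 281999929/4089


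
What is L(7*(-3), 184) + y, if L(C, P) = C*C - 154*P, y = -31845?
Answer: -59740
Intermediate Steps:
L(C, P) = C**2 - 154*P
L(7*(-3), 184) + y = ((7*(-3))**2 - 154*184) - 31845 = ((-21)**2 - 28336) - 31845 = (441 - 28336) - 31845 = -27895 - 31845 = -59740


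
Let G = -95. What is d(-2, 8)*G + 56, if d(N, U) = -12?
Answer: 1196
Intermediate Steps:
d(-2, 8)*G + 56 = -12*(-95) + 56 = 1140 + 56 = 1196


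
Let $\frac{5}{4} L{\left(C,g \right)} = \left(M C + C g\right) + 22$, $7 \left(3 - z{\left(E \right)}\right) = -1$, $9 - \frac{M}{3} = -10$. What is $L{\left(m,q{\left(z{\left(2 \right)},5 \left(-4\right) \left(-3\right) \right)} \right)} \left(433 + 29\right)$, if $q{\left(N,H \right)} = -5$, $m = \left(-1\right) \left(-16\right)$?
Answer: $\frac{1578192}{5} \approx 3.1564 \cdot 10^{5}$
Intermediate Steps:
$M = 57$ ($M = 27 - -30 = 27 + 30 = 57$)
$z{\left(E \right)} = \frac{22}{7}$ ($z{\left(E \right)} = 3 - - \frac{1}{7} = 3 + \frac{1}{7} = \frac{22}{7}$)
$m = 16$
$L{\left(C,g \right)} = \frac{88}{5} + \frac{228 C}{5} + \frac{4 C g}{5}$ ($L{\left(C,g \right)} = \frac{4 \left(\left(57 C + C g\right) + 22\right)}{5} = \frac{4 \left(22 + 57 C + C g\right)}{5} = \frac{88}{5} + \frac{228 C}{5} + \frac{4 C g}{5}$)
$L{\left(m,q{\left(z{\left(2 \right)},5 \left(-4\right) \left(-3\right) \right)} \right)} \left(433 + 29\right) = \left(\frac{88}{5} + \frac{228}{5} \cdot 16 + \frac{4}{5} \cdot 16 \left(-5\right)\right) \left(433 + 29\right) = \left(\frac{88}{5} + \frac{3648}{5} - 64\right) 462 = \frac{3416}{5} \cdot 462 = \frac{1578192}{5}$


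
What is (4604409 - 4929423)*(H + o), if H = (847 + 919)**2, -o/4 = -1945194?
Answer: -3542500493448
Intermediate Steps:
o = 7780776 (o = -4*(-1945194) = 7780776)
H = 3118756 (H = 1766**2 = 3118756)
(4604409 - 4929423)*(H + o) = (4604409 - 4929423)*(3118756 + 7780776) = -325014*10899532 = -3542500493448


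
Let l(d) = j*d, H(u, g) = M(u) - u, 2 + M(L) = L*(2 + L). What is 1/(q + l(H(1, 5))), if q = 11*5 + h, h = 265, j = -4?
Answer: 1/320 ≈ 0.0031250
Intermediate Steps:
M(L) = -2 + L*(2 + L)
H(u, g) = -2 + u + u² (H(u, g) = (-2 + u² + 2*u) - u = -2 + u + u²)
q = 320 (q = 11*5 + 265 = 55 + 265 = 320)
l(d) = -4*d
1/(q + l(H(1, 5))) = 1/(320 - 4*(-2 + 1 + 1²)) = 1/(320 - 4*(-2 + 1 + 1)) = 1/(320 - 4*0) = 1/(320 + 0) = 1/320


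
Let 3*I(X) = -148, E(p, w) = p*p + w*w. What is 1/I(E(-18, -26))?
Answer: -3/148 ≈ -0.020270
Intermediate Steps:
E(p, w) = p**2 + w**2
I(X) = -148/3 (I(X) = (1/3)*(-148) = -148/3)
1/I(E(-18, -26)) = 1/(-148/3) = -3/148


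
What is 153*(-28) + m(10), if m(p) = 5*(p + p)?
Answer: -4184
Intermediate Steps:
m(p) = 10*p (m(p) = 5*(2*p) = 10*p)
153*(-28) + m(10) = 153*(-28) + 10*10 = -4284 + 100 = -4184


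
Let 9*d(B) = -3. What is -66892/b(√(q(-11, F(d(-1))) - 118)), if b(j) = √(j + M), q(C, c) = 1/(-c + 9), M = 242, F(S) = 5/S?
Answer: -133784*√3/√(2904 + I*√16986) ≈ -4296.7 + 96.369*I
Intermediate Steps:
d(B) = -⅓ (d(B) = (⅑)*(-3) = -⅓)
q(C, c) = 1/(9 - c)
b(j) = √(242 + j) (b(j) = √(j + 242) = √(242 + j))
-66892/b(√(q(-11, F(d(-1))) - 118)) = -66892/√(242 + √(-1/(-9 + 5/(-⅓)) - 118)) = -66892/√(242 + √(-1/(-9 + 5*(-3)) - 118)) = -66892/√(242 + √(-1/(-9 - 15) - 118)) = -66892/√(242 + √(-1/(-24) - 118)) = -66892/√(242 + √(-1*(-1/24) - 118)) = -66892/√(242 + √(1/24 - 118)) = -66892/√(242 + √(-2831/24)) = -66892/√(242 + I*√16986/12)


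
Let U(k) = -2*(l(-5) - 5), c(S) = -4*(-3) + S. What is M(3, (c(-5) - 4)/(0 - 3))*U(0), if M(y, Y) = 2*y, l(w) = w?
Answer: 120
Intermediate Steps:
c(S) = 12 + S
U(k) = 20 (U(k) = -2*(-5 - 5) = -2*(-10) = 20)
M(3, (c(-5) - 4)/(0 - 3))*U(0) = (2*3)*20 = 6*20 = 120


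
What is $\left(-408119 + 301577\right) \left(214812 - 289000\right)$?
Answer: $7904137896$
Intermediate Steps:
$\left(-408119 + 301577\right) \left(214812 - 289000\right) = - 106542 \left(214812 - 289000\right) = \left(-106542\right) \left(-74188\right) = 7904137896$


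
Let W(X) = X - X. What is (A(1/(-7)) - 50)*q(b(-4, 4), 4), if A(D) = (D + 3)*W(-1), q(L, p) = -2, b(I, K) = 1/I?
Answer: 100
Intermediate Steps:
W(X) = 0
A(D) = 0 (A(D) = (D + 3)*0 = (3 + D)*0 = 0)
(A(1/(-7)) - 50)*q(b(-4, 4), 4) = (0 - 50)*(-2) = -50*(-2) = 100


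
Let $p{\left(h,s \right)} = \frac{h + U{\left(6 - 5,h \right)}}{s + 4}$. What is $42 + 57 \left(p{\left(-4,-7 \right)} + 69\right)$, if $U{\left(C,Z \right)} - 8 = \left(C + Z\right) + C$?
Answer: $3937$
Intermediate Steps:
$U{\left(C,Z \right)} = 8 + Z + 2 C$ ($U{\left(C,Z \right)} = 8 + \left(\left(C + Z\right) + C\right) = 8 + \left(Z + 2 C\right) = 8 + Z + 2 C$)
$p{\left(h,s \right)} = \frac{10 + 2 h}{4 + s}$ ($p{\left(h,s \right)} = \frac{h + \left(8 + h + 2 \left(6 - 5\right)\right)}{s + 4} = \frac{h + \left(8 + h + 2 \left(6 - 5\right)\right)}{4 + s} = \frac{h + \left(8 + h + 2 \cdot 1\right)}{4 + s} = \frac{h + \left(8 + h + 2\right)}{4 + s} = \frac{h + \left(10 + h\right)}{4 + s} = \frac{10 + 2 h}{4 + s}$)
$42 + 57 \left(p{\left(-4,-7 \right)} + 69\right) = 42 + 57 \left(\frac{2 \left(5 - 4\right)}{4 - 7} + 69\right) = 42 + 57 \left(2 \frac{1}{-3} \cdot 1 + 69\right) = 42 + 57 \left(2 \left(- \frac{1}{3}\right) 1 + 69\right) = 42 + 57 \left(- \frac{2}{3} + 69\right) = 42 + 57 \cdot \frac{205}{3} = 42 + 3895 = 3937$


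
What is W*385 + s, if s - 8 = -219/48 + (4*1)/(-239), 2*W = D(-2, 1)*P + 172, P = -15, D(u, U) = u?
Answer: 148709321/3824 ≈ 38888.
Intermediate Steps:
W = 101 (W = (-2*(-15) + 172)/2 = (30 + 172)/2 = (½)*202 = 101)
s = 13081/3824 (s = 8 + (-219/48 + (4*1)/(-239)) = 8 + (-219*1/48 + 4*(-1/239)) = 8 + (-73/16 - 4/239) = 8 - 17511/3824 = 13081/3824 ≈ 3.4208)
W*385 + s = 101*385 + 13081/3824 = 38885 + 13081/3824 = 148709321/3824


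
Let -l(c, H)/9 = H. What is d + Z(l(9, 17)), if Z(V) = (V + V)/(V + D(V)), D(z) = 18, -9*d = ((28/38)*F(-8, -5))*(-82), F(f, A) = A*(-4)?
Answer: 116738/855 ≈ 136.54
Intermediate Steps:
l(c, H) = -9*H
F(f, A) = -4*A
d = 22960/171 (d = -(28/38)*(-4*(-5))*(-82)/9 = -(28*(1/38))*20*(-82)/9 = -(14/19)*20*(-82)/9 = -280*(-82)/171 = -⅑*(-22960/19) = 22960/171 ≈ 134.27)
Z(V) = 2*V/(18 + V) (Z(V) = (V + V)/(V + 18) = (2*V)/(18 + V) = 2*V/(18 + V))
d + Z(l(9, 17)) = 22960/171 + 2*(-9*17)/(18 - 9*17) = 22960/171 + 2*(-153)/(18 - 153) = 22960/171 + 2*(-153)/(-135) = 22960/171 + 2*(-153)*(-1/135) = 22960/171 + 34/15 = 116738/855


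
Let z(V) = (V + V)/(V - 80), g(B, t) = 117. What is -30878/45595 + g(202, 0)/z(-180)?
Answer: 7643799/91190 ≈ 83.823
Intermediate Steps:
z(V) = 2*V/(-80 + V) (z(V) = (2*V)/(-80 + V) = 2*V/(-80 + V))
-30878/45595 + g(202, 0)/z(-180) = -30878/45595 + 117/((2*(-180)/(-80 - 180))) = -30878*1/45595 + 117/((2*(-180)/(-260))) = -30878/45595 + 117/((2*(-180)*(-1/260))) = -30878/45595 + 117/(18/13) = -30878/45595 + 117*(13/18) = -30878/45595 + 169/2 = 7643799/91190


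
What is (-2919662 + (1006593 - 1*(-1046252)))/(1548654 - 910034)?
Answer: -866817/638620 ≈ -1.3573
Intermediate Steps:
(-2919662 + (1006593 - 1*(-1046252)))/(1548654 - 910034) = (-2919662 + (1006593 + 1046252))/638620 = (-2919662 + 2052845)*(1/638620) = -866817*1/638620 = -866817/638620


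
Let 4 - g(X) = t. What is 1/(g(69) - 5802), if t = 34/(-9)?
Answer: -9/52148 ≈ -0.00017259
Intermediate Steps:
t = -34/9 (t = 34*(-⅑) = -34/9 ≈ -3.7778)
g(X) = 70/9 (g(X) = 4 - 1*(-34/9) = 4 + 34/9 = 70/9)
1/(g(69) - 5802) = 1/(70/9 - 5802) = 1/(-52148/9) = -9/52148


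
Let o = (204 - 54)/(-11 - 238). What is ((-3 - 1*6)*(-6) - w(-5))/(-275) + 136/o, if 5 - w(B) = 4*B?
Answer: -62113/275 ≈ -225.87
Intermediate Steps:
w(B) = 5 - 4*B
o = -50/83 (o = 150/(-249) = 150*(-1/249) = -50/83 ≈ -0.60241)
((-3 - 1*6)*(-6) - w(-5))/(-275) + 136/o = ((-3 - 1*6)*(-6) - (5 - 4*(-5)))/(-275) + 136/(-50/83) = ((-3 - 6)*(-6) - (5 + 20))*(-1/275) + 136*(-83/50) = (-9*(-6) - 1*25)*(-1/275) - 5644/25 = (54 - 25)*(-1/275) - 5644/25 = 29*(-1/275) - 5644/25 = -29/275 - 5644/25 = -62113/275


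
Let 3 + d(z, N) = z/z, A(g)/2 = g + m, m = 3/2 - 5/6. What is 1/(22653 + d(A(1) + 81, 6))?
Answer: 1/22651 ≈ 4.4148e-5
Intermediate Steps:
m = ⅔ (m = 3*(½) - 5*⅙ = 3/2 - ⅚ = ⅔ ≈ 0.66667)
A(g) = 4/3 + 2*g (A(g) = 2*(g + ⅔) = 2*(⅔ + g) = 4/3 + 2*g)
d(z, N) = -2 (d(z, N) = -3 + z/z = -3 + 1 = -2)
1/(22653 + d(A(1) + 81, 6)) = 1/(22653 - 2) = 1/22651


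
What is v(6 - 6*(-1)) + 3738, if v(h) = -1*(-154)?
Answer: 3892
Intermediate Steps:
v(h) = 154
v(6 - 6*(-1)) + 3738 = 154 + 3738 = 3892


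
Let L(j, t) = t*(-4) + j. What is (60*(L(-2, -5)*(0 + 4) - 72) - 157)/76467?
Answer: -157/76467 ≈ -0.0020532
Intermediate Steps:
L(j, t) = j - 4*t (L(j, t) = -4*t + j = j - 4*t)
(60*(L(-2, -5)*(0 + 4) - 72) - 157)/76467 = (60*((-2 - 4*(-5))*(0 + 4) - 72) - 157)/76467 = (60*((-2 + 20)*4 - 72) - 157)*(1/76467) = (60*(18*4 - 72) - 157)*(1/76467) = (60*(72 - 72) - 157)*(1/76467) = (60*0 - 157)*(1/76467) = (0 - 157)*(1/76467) = -157*1/76467 = -157/76467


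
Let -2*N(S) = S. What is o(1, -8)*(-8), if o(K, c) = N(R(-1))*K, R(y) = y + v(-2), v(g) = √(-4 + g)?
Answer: -4 + 4*I*√6 ≈ -4.0 + 9.798*I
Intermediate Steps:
R(y) = y + I*√6 (R(y) = y + √(-4 - 2) = y + √(-6) = y + I*√6)
N(S) = -S/2
o(K, c) = K*(½ - I*√6/2) (o(K, c) = (-(-1 + I*√6)/2)*K = (½ - I*√6/2)*K = K*(½ - I*√6/2))
o(1, -8)*(-8) = ((½)*1*(1 - I*√6))*(-8) = (½ - I*√6/2)*(-8) = -4 + 4*I*√6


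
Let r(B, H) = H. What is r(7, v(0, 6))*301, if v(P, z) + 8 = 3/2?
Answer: -3913/2 ≈ -1956.5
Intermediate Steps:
v(P, z) = -13/2 (v(P, z) = -8 + 3/2 = -13/2)
r(7, v(0, 6))*301 = -13/2*301 = -3913/2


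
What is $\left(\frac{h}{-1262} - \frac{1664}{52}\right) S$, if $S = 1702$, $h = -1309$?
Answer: $- \frac{33252825}{631} \approx -52699.0$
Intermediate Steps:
$\left(\frac{h}{-1262} - \frac{1664}{52}\right) S = \left(- \frac{1309}{-1262} - \frac{1664}{52}\right) 1702 = \left(\left(-1309\right) \left(- \frac{1}{1262}\right) - 32\right) 1702 = \left(\frac{1309}{1262} - 32\right) 1702 = \left(- \frac{39075}{1262}\right) 1702 = - \frac{33252825}{631}$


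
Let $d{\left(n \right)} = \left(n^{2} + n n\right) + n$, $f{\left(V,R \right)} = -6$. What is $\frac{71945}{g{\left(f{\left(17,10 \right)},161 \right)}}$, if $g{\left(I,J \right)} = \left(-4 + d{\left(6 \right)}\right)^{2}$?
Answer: $\frac{71945}{5476} \approx 13.138$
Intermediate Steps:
$d{\left(n \right)} = n + 2 n^{2}$ ($d{\left(n \right)} = \left(n^{2} + n^{2}\right) + n = 2 n^{2} + n = n + 2 n^{2}$)
$g{\left(I,J \right)} = 5476$ ($g{\left(I,J \right)} = \left(-4 + 6 \left(1 + 2 \cdot 6\right)\right)^{2} = \left(-4 + 6 \left(1 + 12\right)\right)^{2} = \left(-4 + 6 \cdot 13\right)^{2} = \left(-4 + 78\right)^{2} = 74^{2} = 5476$)
$\frac{71945}{g{\left(f{\left(17,10 \right)},161 \right)}} = \frac{71945}{5476}$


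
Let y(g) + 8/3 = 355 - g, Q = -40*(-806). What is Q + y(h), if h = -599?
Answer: 99574/3 ≈ 33191.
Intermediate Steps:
Q = 32240
y(g) = 1057/3 - g (y(g) = -8/3 + (355 - g) = 1057/3 - g)
Q + y(h) = 32240 + (1057/3 - 1*(-599)) = 32240 + (1057/3 + 599) = 32240 + 2854/3 = 99574/3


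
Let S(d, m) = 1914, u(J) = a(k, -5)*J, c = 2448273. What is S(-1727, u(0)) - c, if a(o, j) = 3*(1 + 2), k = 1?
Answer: -2446359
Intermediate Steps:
a(o, j) = 9 (a(o, j) = 3*3 = 9)
u(J) = 9*J
S(-1727, u(0)) - c = 1914 - 1*2448273 = 1914 - 2448273 = -2446359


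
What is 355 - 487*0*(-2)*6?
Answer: 355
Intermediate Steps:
355 - 487*0*(-2)*6 = 355 - 0*6 = 355 - 487*0 = 355 + 0 = 355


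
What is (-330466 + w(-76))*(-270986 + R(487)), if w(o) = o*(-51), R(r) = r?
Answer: 88342268410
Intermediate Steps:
w(o) = -51*o
(-330466 + w(-76))*(-270986 + R(487)) = (-330466 - 51*(-76))*(-270986 + 487) = (-330466 + 3876)*(-270499) = -326590*(-270499) = 88342268410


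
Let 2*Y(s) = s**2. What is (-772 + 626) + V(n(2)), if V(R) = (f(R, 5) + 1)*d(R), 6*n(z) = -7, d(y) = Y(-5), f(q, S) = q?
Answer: -1777/12 ≈ -148.08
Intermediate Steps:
Y(s) = s**2/2
d(y) = 25/2 (d(y) = (1/2)*(-5)**2 = (1/2)*25 = 25/2)
n(z) = -7/6 (n(z) = (1/6)*(-7) = -7/6)
V(R) = 25/2 + 25*R/2 (V(R) = (R + 1)*(25/2) = (1 + R)*(25/2) = 25/2 + 25*R/2)
(-772 + 626) + V(n(2)) = (-772 + 626) + (25/2 + (25/2)*(-7/6)) = -146 + (25/2 - 175/12) = -146 - 25/12 = -1777/12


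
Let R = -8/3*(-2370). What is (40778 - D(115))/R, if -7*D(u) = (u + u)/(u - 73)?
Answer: 5994481/929040 ≈ 6.4523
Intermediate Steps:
D(u) = -2*u/(7*(-73 + u)) (D(u) = -(u + u)/(7*(u - 73)) = -2*u/(7*(-73 + u)))
R = 6320 (R = -8*⅓*(-2370) = -8/3*(-2370) = 6320)
(40778 - D(115))/R = (40778 - (-2)*115/(-511 + 7*115))/6320 = (40778 - (-2)*115/(-511 + 805))*(1/6320) = (40778 - (-2)*115/294)*(1/6320) = (40778 - 1*(-115/147))*(1/6320) = (40778 + 115/147)*(1/6320) = (5994481/147)*(1/6320) = 5994481/929040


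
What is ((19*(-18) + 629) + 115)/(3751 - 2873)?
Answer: 201/439 ≈ 0.45786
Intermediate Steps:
((19*(-18) + 629) + 115)/(3751 - 2873) = ((-342 + 629) + 115)/878 = (287 + 115)*(1/878) = 402*(1/878) = 201/439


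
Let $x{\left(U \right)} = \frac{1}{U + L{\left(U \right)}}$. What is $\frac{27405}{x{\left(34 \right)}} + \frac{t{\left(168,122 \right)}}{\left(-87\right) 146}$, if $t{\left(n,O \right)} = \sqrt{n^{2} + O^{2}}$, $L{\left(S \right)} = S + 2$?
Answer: $1918350 - \frac{\sqrt{10777}}{6351} \approx 1.9184 \cdot 10^{6}$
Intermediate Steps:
$L{\left(S \right)} = 2 + S$
$t{\left(n,O \right)} = \sqrt{O^{2} + n^{2}}$
$x{\left(U \right)} = \frac{1}{2 + 2 U}$ ($x{\left(U \right)} = \frac{1}{U + \left(2 + U\right)} = \frac{1}{2 + 2 U}$)
$\frac{27405}{x{\left(34 \right)}} + \frac{t{\left(168,122 \right)}}{\left(-87\right) 146} = \frac{27405}{\frac{1}{2} \frac{1}{1 + 34}} + \frac{\sqrt{122^{2} + 168^{2}}}{\left(-87\right) 146} = \frac{27405}{\frac{1}{2} \cdot \frac{1}{35}} + \frac{\sqrt{14884 + 28224}}{-12702} = \frac{27405}{\frac{1}{2} \cdot \frac{1}{35}} + \sqrt{43108} \left(- \frac{1}{12702}\right) = 27405 \frac{1}{\frac{1}{70}} + 2 \sqrt{10777} \left(- \frac{1}{12702}\right) = 27405 \cdot 70 - \frac{\sqrt{10777}}{6351} = 1918350 - \frac{\sqrt{10777}}{6351}$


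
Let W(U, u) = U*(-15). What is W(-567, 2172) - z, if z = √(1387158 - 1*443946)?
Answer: 8505 - 2*√235803 ≈ 7533.8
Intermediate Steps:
W(U, u) = -15*U
z = 2*√235803 (z = √(1387158 - 443946) = √943212 = 2*√235803 ≈ 971.19)
W(-567, 2172) - z = -15*(-567) - 2*√235803 = 8505 - 2*√235803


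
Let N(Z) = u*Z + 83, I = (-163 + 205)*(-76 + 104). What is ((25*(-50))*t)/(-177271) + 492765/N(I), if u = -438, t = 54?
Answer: -10518021363/18259090271 ≈ -0.57604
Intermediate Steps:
I = 1176 (I = 42*28 = 1176)
N(Z) = 83 - 438*Z (N(Z) = -438*Z + 83 = 83 - 438*Z)
((25*(-50))*t)/(-177271) + 492765/N(I) = ((25*(-50))*54)/(-177271) + 492765/(83 - 438*1176) = -1250*54*(-1/177271) + 492765/(83 - 515088) = -67500*(-1/177271) + 492765/(-515005) = 67500/177271 + 492765*(-1/515005) = 67500/177271 - 98553/103001 = -10518021363/18259090271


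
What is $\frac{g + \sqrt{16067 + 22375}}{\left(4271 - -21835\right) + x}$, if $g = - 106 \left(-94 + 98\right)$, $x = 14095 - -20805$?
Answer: $- \frac{212}{30503} + \frac{\sqrt{38442}}{61006} \approx -0.0037363$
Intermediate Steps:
$x = 34900$ ($x = 14095 + 20805 = 34900$)
$g = -424$ ($g = \left(-106\right) 4 = -424$)
$\frac{g + \sqrt{16067 + 22375}}{\left(4271 - -21835\right) + x} = \frac{-424 + \sqrt{16067 + 22375}}{\left(4271 - -21835\right) + 34900} = \frac{-424 + \sqrt{38442}}{\left(4271 + 21835\right) + 34900} = \frac{-424 + \sqrt{38442}}{26106 + 34900} = \frac{-424 + \sqrt{38442}}{61006} = \left(-424 + \sqrt{38442}\right) \frac{1}{61006} = - \frac{212}{30503} + \frac{\sqrt{38442}}{61006}$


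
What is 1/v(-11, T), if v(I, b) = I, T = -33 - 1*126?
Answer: -1/11 ≈ -0.090909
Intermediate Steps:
T = -159 (T = -33 - 126 = -159)
1/v(-11, T) = 1/(-11) = -1/11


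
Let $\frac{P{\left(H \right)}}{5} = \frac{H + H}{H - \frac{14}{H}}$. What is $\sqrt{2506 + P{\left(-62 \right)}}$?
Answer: $\frac{\sqrt{369074886}}{383} \approx 50.16$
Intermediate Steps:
$P{\left(H \right)} = \frac{10 H}{H - \frac{14}{H}}$ ($P{\left(H \right)} = 5 \frac{H + H}{H - \frac{14}{H}} = 5 \frac{2 H}{H - \frac{14}{H}} = \frac{10 H}{H - \frac{14}{H}}$)
$\sqrt{2506 + P{\left(-62 \right)}} = \sqrt{2506 + \frac{10 \left(-62\right)^{2}}{-14 + \left(-62\right)^{2}}} = \sqrt{2506 + 10 \cdot 3844 \frac{1}{-14 + 3844}} = \sqrt{2506 + 10 \cdot 3844 \cdot \frac{1}{3830}} = \sqrt{2506 + \frac{3844}{383}} = \sqrt{\frac{963642}{383}} = \frac{\sqrt{369074886}}{383}$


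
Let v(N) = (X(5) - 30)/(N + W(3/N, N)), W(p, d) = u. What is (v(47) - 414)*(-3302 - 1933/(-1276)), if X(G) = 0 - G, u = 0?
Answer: 82093190567/59972 ≈ 1.3689e+6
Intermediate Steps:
W(p, d) = 0
X(G) = -G
v(N) = -35/N (v(N) = (-1*5 - 30)/(N + 0) = (-5 - 30)/N = -35/N)
(v(47) - 414)*(-3302 - 1933/(-1276)) = (-35/47 - 414)*(-3302 - 1933/(-1276)) = (-35*1/47 - 414)*(-3302 - 1933*(-1/1276)) = (-35/47 - 414)*(-3302 + 1933/1276) = -19493/47*(-4211419/1276) = 82093190567/59972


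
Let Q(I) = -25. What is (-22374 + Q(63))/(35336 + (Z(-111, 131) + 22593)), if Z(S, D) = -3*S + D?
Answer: -22399/58393 ≈ -0.38359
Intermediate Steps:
Z(S, D) = D - 3*S
(-22374 + Q(63))/(35336 + (Z(-111, 131) + 22593)) = (-22374 - 25)/(35336 + ((131 - 3*(-111)) + 22593)) = -22399/(35336 + ((131 + 333) + 22593)) = -22399/(35336 + (464 + 22593)) = -22399/(35336 + 23057) = -22399/58393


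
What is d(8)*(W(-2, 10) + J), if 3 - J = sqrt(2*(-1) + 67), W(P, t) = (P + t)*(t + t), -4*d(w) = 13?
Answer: -2119/4 + 13*sqrt(65)/4 ≈ -503.55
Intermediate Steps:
d(w) = -13/4 (d(w) = -1/4*13 = -13/4)
W(P, t) = 2*t*(P + t) (W(P, t) = (P + t)*(2*t) = 2*t*(P + t))
J = 3 - sqrt(65) (J = 3 - sqrt(2*(-1) + 67) = 3 - sqrt(-2 + 67) = 3 - sqrt(65) ≈ -5.0623)
d(8)*(W(-2, 10) + J) = -13*(2*10*(-2 + 10) + (3 - sqrt(65)))/4 = -13*(2*10*8 + (3 - sqrt(65)))/4 = -13*(160 + (3 - sqrt(65)))/4 = -13*(163 - sqrt(65))/4 = -2119/4 + 13*sqrt(65)/4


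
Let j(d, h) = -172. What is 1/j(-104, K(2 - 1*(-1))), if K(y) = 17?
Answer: -1/172 ≈ -0.0058140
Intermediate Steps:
1/j(-104, K(2 - 1*(-1))) = 1/(-172) = -1/172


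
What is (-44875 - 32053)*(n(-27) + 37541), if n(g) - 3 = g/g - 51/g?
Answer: -25995663616/9 ≈ -2.8884e+9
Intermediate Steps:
n(g) = 4 - 51/g (n(g) = 3 + (g/g - 51/g) = 3 + (1 - 51/g) = 4 - 51/g)
(-44875 - 32053)*(n(-27) + 37541) = (-44875 - 32053)*((4 - 51/(-27)) + 37541) = -76928*((4 - 51*(-1/27)) + 37541) = -76928*((4 + 17/9) + 37541) = -76928*(53/9 + 37541) = -76928*337922/9 = -25995663616/9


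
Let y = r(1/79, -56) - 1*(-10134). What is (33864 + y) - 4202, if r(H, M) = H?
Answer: 3143885/79 ≈ 39796.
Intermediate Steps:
y = 800587/79 (y = 1/79 - 1*(-10134) = 1/79 + 10134 = 800587/79 ≈ 10134.)
(33864 + y) - 4202 = (33864 + 800587/79) - 4202 = 3475843/79 - 4202 = 3143885/79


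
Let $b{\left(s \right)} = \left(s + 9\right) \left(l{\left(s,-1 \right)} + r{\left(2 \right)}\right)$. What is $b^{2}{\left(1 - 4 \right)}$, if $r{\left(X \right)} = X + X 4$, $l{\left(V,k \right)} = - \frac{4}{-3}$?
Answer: $4624$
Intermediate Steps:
$l{\left(V,k \right)} = \frac{4}{3}$ ($l{\left(V,k \right)} = \left(-4\right) \left(- \frac{1}{3}\right) = \frac{4}{3}$)
$r{\left(X \right)} = 5 X$ ($r{\left(X \right)} = X + 4 X = 5 X$)
$b{\left(s \right)} = 102 + \frac{34 s}{3}$ ($b{\left(s \right)} = \left(s + 9\right) \left(\frac{4}{3} + 5 \cdot 2\right) = \left(9 + s\right) \left(\frac{4}{3} + 10\right) = \left(9 + s\right) \frac{34}{3} = 102 + \frac{34 s}{3}$)
$b^{2}{\left(1 - 4 \right)} = \left(102 + \frac{34 \left(1 - 4\right)}{3}\right)^{2} = \left(102 + \frac{34}{3} \left(-3\right)\right)^{2} = \left(102 - 34\right)^{2} = 68^{2} = 4624$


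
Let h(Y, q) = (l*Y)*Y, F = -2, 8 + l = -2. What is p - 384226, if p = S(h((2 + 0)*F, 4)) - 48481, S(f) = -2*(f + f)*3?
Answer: -430787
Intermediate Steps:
l = -10 (l = -8 - 2 = -10)
h(Y, q) = -10*Y**2 (h(Y, q) = (-10*Y)*Y = -10*Y**2)
S(f) = -12*f (S(f) = -2*2*f*3 = -12*f)
p = -46561 (p = -(-120)*((2 + 0)*(-2))**2 - 48481 = -(-120)*(2*(-2))**2 - 48481 = -(-120)*(-4)**2 - 48481 = -(-120)*16 - 48481 = -12*(-160) - 48481 = 1920 - 48481 = -46561)
p - 384226 = -46561 - 384226 = -430787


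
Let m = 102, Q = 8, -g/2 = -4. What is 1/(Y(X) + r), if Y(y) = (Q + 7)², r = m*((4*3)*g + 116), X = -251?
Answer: 1/21849 ≈ 4.5769e-5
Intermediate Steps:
g = 8 (g = -2*(-4) = 8)
r = 21624 (r = 102*((4*3)*8 + 116) = 102*(12*8 + 116) = 102*(96 + 116) = 102*212 = 21624)
Y(y) = 225 (Y(y) = (8 + 7)² = 15² = 225)
1/(Y(X) + r) = 1/(225 + 21624) = 1/21849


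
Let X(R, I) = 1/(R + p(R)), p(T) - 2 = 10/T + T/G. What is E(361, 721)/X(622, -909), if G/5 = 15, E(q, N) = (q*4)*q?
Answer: 7688218064228/23325 ≈ 3.2961e+8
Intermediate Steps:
E(q, N) = 4*q² (E(q, N) = (4*q)*q = 4*q²)
G = 75 (G = 5*15 = 75)
p(T) = 2 + 10/T + T/75 (p(T) = 2 + (10/T + T/75) = 2 + 10/T + T/75)
X(R, I) = 1/(2 + 10/R + 76*R/75) (X(R, I) = 1/(R + (2 + 10/R + R/75)) = 1/(2 + 10/R + 76*R/75))
E(361, 721)/X(622, -909) = (4*361²)/(((75/2)*622/(375 + 38*622² + 75*622))) = (4*130321)/(((75/2)*622/(375 + 38*386884 + 46650))) = 521284/(((75/2)*622/(375 + 14701592 + 46650))) = 521284/(((75/2)*622/14748617)) = 521284/(((75/2)*622*(1/14748617))) = 521284/(23325/14748617) = 521284*(14748617/23325) = 7688218064228/23325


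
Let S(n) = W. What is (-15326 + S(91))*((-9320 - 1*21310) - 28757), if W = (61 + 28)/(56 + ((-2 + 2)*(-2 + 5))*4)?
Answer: 50963963629/56 ≈ 9.1007e+8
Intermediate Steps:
W = 89/56 (W = 89/(56 + (0*3)*4) = 89/(56 + 0*4) = 89/(56 + 0) = 89/56 ≈ 1.5893)
S(n) = 89/56
(-15326 + S(91))*((-9320 - 1*21310) - 28757) = (-15326 + 89/56)*((-9320 - 1*21310) - 28757) = -858167*((-9320 - 21310) - 28757)/56 = -858167*(-30630 - 28757)/56 = -858167/56*(-59387) = 50963963629/56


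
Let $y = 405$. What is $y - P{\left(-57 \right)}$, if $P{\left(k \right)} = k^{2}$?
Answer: $-2844$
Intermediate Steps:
$y - P{\left(-57 \right)} = 405 - \left(-57\right)^{2} = 405 - 3249 = -2844$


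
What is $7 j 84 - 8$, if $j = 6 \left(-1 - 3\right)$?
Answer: $-14120$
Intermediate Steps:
$j = -24$ ($j = 6 \left(-4\right) = -24$)
$7 j 84 - 8 = 7 \left(-24\right) 84 - 8 = \left(-168\right) 84 - 8 = -14112 - 8 = -14120$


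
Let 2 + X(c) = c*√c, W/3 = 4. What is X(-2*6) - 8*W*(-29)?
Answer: 2782 - 24*I*√3 ≈ 2782.0 - 41.569*I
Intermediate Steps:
W = 12 (W = 3*4 = 12)
X(c) = -2 + c^(3/2) (X(c) = -2 + c*√c = -2 + c^(3/2))
X(-2*6) - 8*W*(-29) = (-2 + (-2*6)^(3/2)) - 8*12*(-29) = (-2 + (-12)^(3/2)) - 96*(-29) = (-2 - 24*I*√3) + 2784 = 2782 - 24*I*√3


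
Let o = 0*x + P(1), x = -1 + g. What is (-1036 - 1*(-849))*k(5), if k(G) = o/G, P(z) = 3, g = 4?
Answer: -561/5 ≈ -112.20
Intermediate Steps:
x = 3 (x = -1 + 4 = 3)
o = 3 (o = 0*3 + 3 = 0 + 3 = 3)
k(G) = 3/G
(-1036 - 1*(-849))*k(5) = (-1036 - 1*(-849))*(3/5) = (-1036 + 849)*(3*(⅕)) = -187*⅗ = -561/5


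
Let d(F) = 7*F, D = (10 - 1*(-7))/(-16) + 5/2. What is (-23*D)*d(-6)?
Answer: 11109/8 ≈ 1388.6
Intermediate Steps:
D = 23/16 (D = (10 + 7)*(-1/16) + 5*(½) = 17*(-1/16) + 5/2 = -17/16 + 5/2 = 23/16 ≈ 1.4375)
(-23*D)*d(-6) = (-23*23/16)*(7*(-6)) = -529/16*(-42) = 11109/8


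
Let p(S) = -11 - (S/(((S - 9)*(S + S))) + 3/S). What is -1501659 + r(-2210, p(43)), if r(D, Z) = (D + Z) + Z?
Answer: -2198688889/1462 ≈ -1.5039e+6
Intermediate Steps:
p(S) = -11 - 3/S - 1/(2*(-9 + S)) (p(S) = -11 - (S/(((-9 + S)*(2*S))) + 3/S) = -11 - (S/((2*S*(-9 + S))) + 3/S) = -11 - (S*(1/(2*S*(-9 + S))) + 3/S) = -11 - (1/(2*(-9 + S)) + 3/S) = -11 + (-3/S - 1/(2*(-9 + S))) = -11 - 3/S - 1/(2*(-9 + S)))
r(D, Z) = D + 2*Z
-1501659 + r(-2210, p(43)) = -1501659 + (-2210 + 2*((1/2)*(54 - 22*43**2 + 191*43)/(43*(-9 + 43)))) = -1501659 + (-2210 + 2*((1/2)*(1/43)*(54 - 22*1849 + 8213)/34)) = -1501659 + (-2210 + 2*((1/2)*(1/43)*(1/34)*(54 - 40678 + 8213))) = -1501659 + (-2210 + 2*((1/2)*(1/43)*(1/34)*(-32411))) = -1501659 + (-2210 + 2*(-32411/2924)) = -1501659 + (-2210 - 32411/1462) = -1501659 - 3263431/1462 = -2198688889/1462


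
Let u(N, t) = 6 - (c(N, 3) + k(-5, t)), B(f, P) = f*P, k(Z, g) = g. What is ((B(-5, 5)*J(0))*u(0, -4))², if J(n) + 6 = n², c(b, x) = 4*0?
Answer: 2250000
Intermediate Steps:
c(b, x) = 0
B(f, P) = P*f
J(n) = -6 + n²
u(N, t) = 6 - t (u(N, t) = 6 - (0 + t) = 6 - t)
((B(-5, 5)*J(0))*u(0, -4))² = (((5*(-5))*(-6 + 0²))*(6 - 1*(-4)))² = ((-25*(-6 + 0))*(6 + 4))² = (-25*(-6)*10)² = (150*10)² = 1500² = 2250000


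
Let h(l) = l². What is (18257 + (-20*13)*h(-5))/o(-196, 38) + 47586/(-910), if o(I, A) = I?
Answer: -1430409/12740 ≈ -112.28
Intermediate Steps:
(18257 + (-20*13)*h(-5))/o(-196, 38) + 47586/(-910) = (18257 - 20*13*(-5)²)/(-196) + 47586/(-910) = (18257 - 260*25)*(-1/196) + 47586*(-1/910) = (18257 - 6500)*(-1/196) - 3399/65 = 11757*(-1/196) - 3399/65 = -11757/196 - 3399/65 = -1430409/12740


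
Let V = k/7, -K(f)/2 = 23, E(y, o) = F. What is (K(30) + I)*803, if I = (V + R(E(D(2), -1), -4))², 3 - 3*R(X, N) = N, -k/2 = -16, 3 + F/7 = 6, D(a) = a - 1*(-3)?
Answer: 593417/441 ≈ 1345.6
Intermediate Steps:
D(a) = 3 + a (D(a) = a + 3 = 3 + a)
F = 21 (F = -21 + 7*6 = -21 + 42 = 21)
E(y, o) = 21
k = 32 (k = -2*(-16) = 32)
R(X, N) = 1 - N/3
K(f) = -46 (K(f) = -2*23 = -46)
V = 32/7 ≈ 4.5714
I = 21025/441 (I = (32/7 + (1 - ⅓*(-4)))² = (32/7 + (1 + 4/3))² = (32/7 + 7/3)² = (145/21)² = 21025/441 ≈ 47.676)
(K(30) + I)*803 = (-46 + 21025/441)*803 = (739/441)*803 = 593417/441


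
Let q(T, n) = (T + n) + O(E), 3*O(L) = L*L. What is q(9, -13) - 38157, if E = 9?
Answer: -38134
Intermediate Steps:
O(L) = L²/3 (O(L) = (L*L)/3 = L²/3)
q(T, n) = 27 + T + n (q(T, n) = (T + n) + (⅓)*9² = (T + n) + (⅓)*81 = (T + n) + 27 = 27 + T + n)
q(9, -13) - 38157 = (27 + 9 - 13) - 38157 = 23 - 38157 = -38134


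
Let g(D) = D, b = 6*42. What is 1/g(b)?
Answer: 1/252 ≈ 0.0039683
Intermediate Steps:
b = 252
1/g(b) = 1/252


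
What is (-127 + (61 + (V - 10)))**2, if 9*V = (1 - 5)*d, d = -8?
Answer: 425104/81 ≈ 5248.2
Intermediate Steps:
V = 32/9 (V = ((1 - 5)*(-8))/9 = (-4*(-8))/9 = (1/9)*32 = 32/9 ≈ 3.5556)
(-127 + (61 + (V - 10)))**2 = (-127 + (61 + (32/9 - 10)))**2 = (-127 + (61 - 58/9))**2 = (-127 + 491/9)**2 = (-652/9)**2 = 425104/81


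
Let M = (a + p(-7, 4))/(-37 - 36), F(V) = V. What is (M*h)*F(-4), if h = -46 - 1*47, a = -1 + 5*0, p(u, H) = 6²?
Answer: -13020/73 ≈ -178.36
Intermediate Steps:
p(u, H) = 36
a = -1 (a = -1 + 0 = -1)
h = -93 (h = -46 - 47 = -93)
M = -35/73 (M = (-1 + 36)/(-37 - 36) = 35/(-73) = 35*(-1/73) = -35/73 ≈ -0.47945)
(M*h)*F(-4) = -35/73*(-93)*(-4) = (3255/73)*(-4) = -13020/73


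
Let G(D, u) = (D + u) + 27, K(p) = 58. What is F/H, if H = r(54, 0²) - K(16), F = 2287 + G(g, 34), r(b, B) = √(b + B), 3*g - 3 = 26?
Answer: -205117/4965 - 7073*√6/3310 ≈ -46.547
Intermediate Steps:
g = 29/3 (g = 1 + (⅓)*26 = 1 + 26/3 = 29/3 ≈ 9.6667)
G(D, u) = 27 + D + u
r(b, B) = √(B + b)
F = 7073/3 (F = 2287 + (27 + 29/3 + 34) = 2287 + 212/3 = 7073/3 ≈ 2357.7)
H = -58 + 3*√6 (H = √(0² + 54) - 1*58 = √(0 + 54) - 58 = √54 - 58 = 3*√6 - 58 = -58 + 3*√6 ≈ -50.652)
F/H = 7073/(3*(-58 + 3*√6))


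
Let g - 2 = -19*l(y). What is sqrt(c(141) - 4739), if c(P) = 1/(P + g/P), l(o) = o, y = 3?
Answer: I*sqrt(1862757242498)/19826 ≈ 68.84*I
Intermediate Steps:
g = -55 (g = 2 - 19*3 = 2 - 57 = -55)
c(P) = 1/(P - 55/P)
sqrt(c(141) - 4739) = sqrt(141/(-55 + 141**2) - 4739) = sqrt(141/(-55 + 19881) - 4739) = sqrt(141/19826 - 4739) = sqrt(-93955273/19826) = I*sqrt(1862757242498)/19826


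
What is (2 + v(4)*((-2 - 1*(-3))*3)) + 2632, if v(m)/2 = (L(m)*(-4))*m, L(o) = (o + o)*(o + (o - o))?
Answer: -438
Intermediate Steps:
L(o) = 2*o**2 (L(o) = (2*o)*(o + 0) = (2*o)*o = 2*o**2)
v(m) = -16*m**3 (v(m) = 2*(((2*m**2)*(-4))*m) = 2*((-8*m**2)*m) = 2*(-8*m**3) = -16*m**3)
(2 + v(4)*((-2 - 1*(-3))*3)) + 2632 = (2 + (-16*4**3)*((-2 - 1*(-3))*3)) + 2632 = (2 + (-16*64)*((-2 + 3)*3)) + 2632 = (2 - 1024*3) + 2632 = (2 - 3072) + 2632 = -3070 + 2632 = -438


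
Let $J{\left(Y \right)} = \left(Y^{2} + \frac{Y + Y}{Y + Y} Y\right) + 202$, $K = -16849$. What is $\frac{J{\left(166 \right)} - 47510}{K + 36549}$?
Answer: $- \frac{9793}{9850} \approx -0.99421$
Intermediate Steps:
$J{\left(Y \right)} = 202 + Y + Y^{2}$ ($J{\left(Y \right)} = \left(Y^{2} + \frac{2 Y}{2 Y} Y\right) + 202 = \left(Y^{2} + 2 Y \frac{1}{2 Y} Y\right) + 202 = \left(Y^{2} + 1 Y\right) + 202 = \left(Y^{2} + Y\right) + 202 = \left(Y + Y^{2}\right) + 202 = 202 + Y + Y^{2}$)
$\frac{J{\left(166 \right)} - 47510}{K + 36549} = \frac{\left(202 + 166 + 166^{2}\right) - 47510}{-16849 + 36549} = \frac{\left(202 + 166 + 27556\right) - 47510}{19700} = \left(27924 - 47510\right) \frac{1}{19700} = \left(-19586\right) \frac{1}{19700} = - \frac{9793}{9850}$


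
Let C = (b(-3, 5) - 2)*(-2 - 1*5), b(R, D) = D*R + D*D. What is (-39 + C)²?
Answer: 9025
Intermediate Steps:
b(R, D) = D² + D*R (b(R, D) = D*R + D² = D² + D*R)
C = -56 (C = (5*(5 - 3) - 2)*(-2 - 1*5) = (5*2 - 2)*(-2 - 5) = (10 - 2)*(-7) = 8*(-7) = -56)
(-39 + C)² = (-39 - 56)² = (-95)² = 9025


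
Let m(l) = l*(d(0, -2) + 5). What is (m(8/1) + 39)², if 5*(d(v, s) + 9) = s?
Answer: 361/25 ≈ 14.440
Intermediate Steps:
d(v, s) = -9 + s/5
m(l) = -22*l/5 (m(l) = l*((-9 + (⅕)*(-2)) + 5) = l*((-9 - ⅖) + 5) = l*(-47/5 + 5) = l*(-22/5) = -22*l/5)
(m(8/1) + 39)² = (-176/(5*1) + 39)² = (-176/5 + 39)² = (19/5)² = 361/25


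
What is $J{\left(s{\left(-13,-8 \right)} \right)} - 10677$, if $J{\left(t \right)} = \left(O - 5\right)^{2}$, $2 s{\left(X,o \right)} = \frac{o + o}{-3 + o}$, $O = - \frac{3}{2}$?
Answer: $- \frac{42539}{4} \approx -10635.0$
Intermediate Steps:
$O = - \frac{3}{2}$ ($O = \left(-3\right) \frac{1}{2} = - \frac{3}{2} \approx -1.5$)
$s{\left(X,o \right)} = \frac{o}{-3 + o}$ ($s{\left(X,o \right)} = \frac{\left(o + o\right) \frac{1}{-3 + o}}{2} = \frac{2 o \frac{1}{-3 + o}}{2} = \frac{o}{-3 + o}$)
$J{\left(t \right)} = \frac{169}{4}$ ($J{\left(t \right)} = \left(- \frac{3}{2} - 5\right)^{2} = \left(- \frac{13}{2}\right)^{2} = \frac{169}{4}$)
$J{\left(s{\left(-13,-8 \right)} \right)} - 10677 = \frac{169}{4} - 10677 = - \frac{42539}{4}$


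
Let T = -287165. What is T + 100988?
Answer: -186177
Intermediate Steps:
T + 100988 = -287165 + 100988 = -186177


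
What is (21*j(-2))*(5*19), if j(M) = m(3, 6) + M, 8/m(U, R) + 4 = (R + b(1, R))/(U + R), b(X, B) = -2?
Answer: -33915/4 ≈ -8478.8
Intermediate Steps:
m(U, R) = 8/(-4 + (-2 + R)/(R + U)) (m(U, R) = 8/(-4 + (R - 2)/(U + R)) = 8/(-4 + (-2 + R)/(R + U)))
j(M) = -9/4 + M (j(M) = 8*(-1*6 - 1*3)/(2 + 3*6 + 4*3) + M = 8*(-6 - 3)/(2 + 18 + 12) + M = 8*(-9)/32 + M = 8*(1/32)*(-9) + M = -9/4 + M)
(21*j(-2))*(5*19) = (21*(-9/4 - 2))*(5*19) = (21*(-17/4))*95 = -357/4*95 = -33915/4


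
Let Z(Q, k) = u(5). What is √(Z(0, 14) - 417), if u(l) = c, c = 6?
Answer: I*√411 ≈ 20.273*I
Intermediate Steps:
u(l) = 6
Z(Q, k) = 6
√(Z(0, 14) - 417) = √(6 - 417) = √(-411) = I*√411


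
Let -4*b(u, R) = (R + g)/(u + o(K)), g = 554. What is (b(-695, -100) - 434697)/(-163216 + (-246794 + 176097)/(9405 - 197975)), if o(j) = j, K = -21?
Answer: 58691080912945/22036740422868 ≈ 2.6633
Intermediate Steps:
b(u, R) = -(554 + R)/(4*(-21 + u)) (b(u, R) = -(R + 554)/(4*(u - 21)) = -(554 + R)/(4*(-21 + u)))
(b(-695, -100) - 434697)/(-163216 + (-246794 + 176097)/(9405 - 197975)) = ((-554 - 1*(-100))/(4*(-21 - 695)) - 434697)/(-163216 + (-246794 + 176097)/(9405 - 197975)) = ((¼)*(-554 + 100)/(-716) - 434697)/(-163216 - 70697/(-188570)) = ((¼)*(-1/716)*(-454) - 434697)/(-163216 - 70697*(-1/188570)) = (227/1432 - 434697)/(-163216 + 70697/188570) = -622485877/(1432*(-30777570423/188570)) = -622485877/1432*(-188570/30777570423) = 58691080912945/22036740422868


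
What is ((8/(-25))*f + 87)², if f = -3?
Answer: 4835601/625 ≈ 7737.0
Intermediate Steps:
((8/(-25))*f + 87)² = ((8/(-25))*(-3) + 87)² = ((8*(-1/25))*(-3) + 87)² = (-8/25*(-3) + 87)² = (24/25 + 87)² = (2199/25)² = 4835601/625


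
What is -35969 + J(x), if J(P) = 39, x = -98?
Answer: -35930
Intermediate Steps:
-35969 + J(x) = -35969 + 39 = -35930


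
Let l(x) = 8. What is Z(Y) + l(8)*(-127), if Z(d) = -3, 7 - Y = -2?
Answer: -1019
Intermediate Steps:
Y = 9 (Y = 7 - 1*(-2) = 7 + 2 = 9)
Z(Y) + l(8)*(-127) = -3 + 8*(-127) = -3 - 1016 = -1019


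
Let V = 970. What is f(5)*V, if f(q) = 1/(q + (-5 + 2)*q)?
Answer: -97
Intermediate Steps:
f(q) = -1/(2*q) (f(q) = 1/(q - 3*q) = 1/(-2*q) = -1/(2*q))
f(5)*V = -½/5*970 = -½*⅕*970 = -⅒*970 = -97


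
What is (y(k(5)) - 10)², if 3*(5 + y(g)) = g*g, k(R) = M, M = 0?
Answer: 225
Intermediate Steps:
k(R) = 0
y(g) = -5 + g²/3 (y(g) = -5 + (g*g)/3 = -5 + g²/3)
(y(k(5)) - 10)² = ((-5 + (⅓)*0²) - 10)² = ((-5 + (⅓)*0) - 10)² = ((-5 + 0) - 10)² = (-5 - 10)² = (-15)² = 225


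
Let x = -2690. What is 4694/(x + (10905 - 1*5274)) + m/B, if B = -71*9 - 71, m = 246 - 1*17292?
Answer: 26732513/1044055 ≈ 25.604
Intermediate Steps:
m = -17046 (m = 246 - 17292 = -17046)
B = -710 (B = -639 - 71 = -710)
4694/(x + (10905 - 1*5274)) + m/B = 4694/(-2690 + (10905 - 1*5274)) - 17046/(-710) = 4694/(-2690 + (10905 - 5274)) - 17046*(-1/710) = 4694/(-2690 + 5631) + 8523/355 = 4694/2941 + 8523/355 = 26732513/1044055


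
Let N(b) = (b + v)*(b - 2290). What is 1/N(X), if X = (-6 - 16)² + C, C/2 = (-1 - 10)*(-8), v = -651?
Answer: -1/14670 ≈ -6.8166e-5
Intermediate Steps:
C = 176 (C = 2*((-1 - 10)*(-8)) = 2*(-11*(-8)) = 2*88 = 176)
X = 660 (X = (-6 - 16)² + 176 = (-22)² + 176 = 484 + 176 = 660)
N(b) = (-2290 + b)*(-651 + b) (N(b) = (b - 651)*(b - 2290) = (-651 + b)*(-2290 + b) = (-2290 + b)*(-651 + b))
1/N(X) = 1/(1490790 + 660² - 2941*660) = 1/(1490790 + 435600 - 1941060) = 1/(-14670) = -1/14670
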